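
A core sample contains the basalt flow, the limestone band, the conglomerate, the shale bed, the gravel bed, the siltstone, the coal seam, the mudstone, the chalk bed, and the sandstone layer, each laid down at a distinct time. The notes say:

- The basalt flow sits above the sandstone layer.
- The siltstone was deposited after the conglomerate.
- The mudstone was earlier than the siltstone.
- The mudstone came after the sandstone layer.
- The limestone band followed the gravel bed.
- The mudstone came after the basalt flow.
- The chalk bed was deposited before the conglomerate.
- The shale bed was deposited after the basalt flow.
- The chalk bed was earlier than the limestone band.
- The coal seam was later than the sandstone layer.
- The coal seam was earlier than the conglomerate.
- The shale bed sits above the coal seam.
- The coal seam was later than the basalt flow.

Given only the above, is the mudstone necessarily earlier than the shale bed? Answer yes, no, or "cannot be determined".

cannot be determined

No chain of stated constraints runs from the mudstone to the shale bed, and none runs from the shale bed to the mudstone either.
So the relative order of the mudstone and the shale bed is not fixed by the given facts.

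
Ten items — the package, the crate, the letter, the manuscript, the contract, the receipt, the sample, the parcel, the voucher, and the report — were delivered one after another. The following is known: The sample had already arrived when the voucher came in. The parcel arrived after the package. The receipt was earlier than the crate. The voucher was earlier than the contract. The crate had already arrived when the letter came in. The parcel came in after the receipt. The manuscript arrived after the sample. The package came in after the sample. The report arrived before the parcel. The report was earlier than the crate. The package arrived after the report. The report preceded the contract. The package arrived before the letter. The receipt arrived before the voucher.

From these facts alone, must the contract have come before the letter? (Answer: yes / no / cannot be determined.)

No chain of stated constraints runs from the contract to the letter, and none runs from the letter to the contract either.
So the relative order of the contract and the letter is not fixed by the given facts.

cannot be determined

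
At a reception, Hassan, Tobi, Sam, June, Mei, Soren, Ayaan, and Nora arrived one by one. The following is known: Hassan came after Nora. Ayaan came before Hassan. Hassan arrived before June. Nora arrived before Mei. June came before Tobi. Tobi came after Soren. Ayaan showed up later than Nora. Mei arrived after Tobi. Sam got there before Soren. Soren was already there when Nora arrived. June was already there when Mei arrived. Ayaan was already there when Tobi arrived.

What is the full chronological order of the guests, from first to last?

The constraints fix every adjacent pair, so only one ordering works:
Sam → Soren → Nora → Ayaan → Hassan → June → Tobi → Mei.

Sam, Soren, Nora, Ayaan, Hassan, June, Tobi, Mei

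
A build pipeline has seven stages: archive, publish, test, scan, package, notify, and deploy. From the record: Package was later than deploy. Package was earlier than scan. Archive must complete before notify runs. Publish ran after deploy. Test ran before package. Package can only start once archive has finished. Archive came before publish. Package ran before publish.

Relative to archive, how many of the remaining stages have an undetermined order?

Forced after archive: notify, package, publish, and scan.
That leaves deploy and test with no forced order relative to archive — 2.

2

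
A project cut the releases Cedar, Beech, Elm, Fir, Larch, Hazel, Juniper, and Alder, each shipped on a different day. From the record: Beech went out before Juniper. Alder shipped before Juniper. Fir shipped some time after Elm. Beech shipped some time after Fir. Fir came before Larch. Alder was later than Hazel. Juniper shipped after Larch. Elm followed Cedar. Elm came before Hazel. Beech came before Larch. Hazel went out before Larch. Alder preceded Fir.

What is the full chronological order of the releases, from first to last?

Cedar, Elm, Hazel, Alder, Fir, Beech, Larch, Juniper

The constraints fix every adjacent pair, so only one ordering works:
Cedar → Elm → Hazel → Alder → Fir → Beech → Larch → Juniper.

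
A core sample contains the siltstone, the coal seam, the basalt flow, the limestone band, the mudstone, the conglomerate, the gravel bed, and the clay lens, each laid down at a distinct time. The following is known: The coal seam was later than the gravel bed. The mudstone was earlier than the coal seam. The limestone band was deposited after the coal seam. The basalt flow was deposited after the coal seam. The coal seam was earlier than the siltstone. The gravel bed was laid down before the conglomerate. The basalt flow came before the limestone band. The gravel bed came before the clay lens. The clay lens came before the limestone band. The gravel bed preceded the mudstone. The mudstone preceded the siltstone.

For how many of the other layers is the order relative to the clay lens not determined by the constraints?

Forced before the clay lens: the gravel bed; forced after the clay lens: the limestone band.
That leaves the basalt flow, the coal seam, the conglomerate, the mudstone, and the siltstone with no forced order relative to the clay lens — 5.

5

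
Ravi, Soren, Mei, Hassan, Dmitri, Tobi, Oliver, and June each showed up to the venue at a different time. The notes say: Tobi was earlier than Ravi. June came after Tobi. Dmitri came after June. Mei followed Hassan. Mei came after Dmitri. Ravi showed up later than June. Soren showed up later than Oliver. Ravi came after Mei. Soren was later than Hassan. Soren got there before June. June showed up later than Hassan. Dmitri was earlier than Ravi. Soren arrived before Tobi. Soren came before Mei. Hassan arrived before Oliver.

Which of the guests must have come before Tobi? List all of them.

Hassan, Oliver, Soren

Directly stated before Tobi: Soren.
Hassan reaches Tobi via Hassan → Soren → Tobi.
Oliver reaches Tobi via Oliver → Soren → Tobi.
No chain forces Ravi (or any of the others) ahead of Tobi.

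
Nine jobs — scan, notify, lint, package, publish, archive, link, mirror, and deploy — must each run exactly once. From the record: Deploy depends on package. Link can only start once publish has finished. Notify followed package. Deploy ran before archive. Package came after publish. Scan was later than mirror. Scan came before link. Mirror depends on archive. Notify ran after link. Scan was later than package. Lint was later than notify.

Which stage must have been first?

Publish has a chain of constraints placing it before every other stage, so publish must be first.

publish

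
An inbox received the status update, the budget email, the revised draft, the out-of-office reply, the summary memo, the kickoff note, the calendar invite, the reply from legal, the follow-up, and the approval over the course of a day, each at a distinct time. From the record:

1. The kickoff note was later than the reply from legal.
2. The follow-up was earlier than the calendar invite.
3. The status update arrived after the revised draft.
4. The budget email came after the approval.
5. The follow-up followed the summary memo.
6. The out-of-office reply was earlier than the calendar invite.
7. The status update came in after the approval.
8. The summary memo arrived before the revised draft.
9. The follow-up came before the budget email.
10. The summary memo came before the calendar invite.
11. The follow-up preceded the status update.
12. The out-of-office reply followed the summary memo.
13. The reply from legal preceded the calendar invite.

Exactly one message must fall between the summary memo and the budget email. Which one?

the follow-up

Tracing the constraints gives the summary memo → the follow-up → the budget email, so the follow-up sits after the summary memo and before the budget email.
No other message is forced both after the summary memo and before the budget email.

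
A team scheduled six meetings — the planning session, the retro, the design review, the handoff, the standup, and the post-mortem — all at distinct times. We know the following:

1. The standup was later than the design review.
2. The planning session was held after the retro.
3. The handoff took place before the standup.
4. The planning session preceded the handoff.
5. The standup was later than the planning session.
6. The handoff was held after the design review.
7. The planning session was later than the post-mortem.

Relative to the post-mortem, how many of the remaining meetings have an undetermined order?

2

Forced after the post-mortem: the handoff, the planning session, and the standup.
That leaves the design review and the retro with no forced order relative to the post-mortem — 2.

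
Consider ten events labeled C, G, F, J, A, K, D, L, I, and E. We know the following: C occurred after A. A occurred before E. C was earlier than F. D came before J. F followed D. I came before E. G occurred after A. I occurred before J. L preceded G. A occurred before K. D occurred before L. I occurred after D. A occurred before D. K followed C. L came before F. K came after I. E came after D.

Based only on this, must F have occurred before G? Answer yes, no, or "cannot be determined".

No chain of stated constraints runs from F to G, and none runs from G to F either.
So the relative order of F and G is not fixed by the given facts.

cannot be determined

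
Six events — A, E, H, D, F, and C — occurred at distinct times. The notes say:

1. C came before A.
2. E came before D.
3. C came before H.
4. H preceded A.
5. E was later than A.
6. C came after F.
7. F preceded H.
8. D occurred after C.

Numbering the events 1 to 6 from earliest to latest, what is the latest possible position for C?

2

C must come before A, D, E, and H — 4 events forced after it.
Everything else can be placed before C in some valid order, so C can sit as late as position 6 − 4 = 2.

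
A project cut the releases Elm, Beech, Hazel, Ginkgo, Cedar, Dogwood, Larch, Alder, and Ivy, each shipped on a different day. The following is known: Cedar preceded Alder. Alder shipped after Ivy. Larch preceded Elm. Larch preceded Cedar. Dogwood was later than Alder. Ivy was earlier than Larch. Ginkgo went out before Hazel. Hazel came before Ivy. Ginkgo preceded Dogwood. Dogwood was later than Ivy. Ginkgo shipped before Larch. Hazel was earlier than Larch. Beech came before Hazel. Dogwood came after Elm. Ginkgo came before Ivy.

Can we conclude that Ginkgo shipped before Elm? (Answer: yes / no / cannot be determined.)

Chain the constraints: Ginkgo → Larch → Elm. Each link is directly stated, so Ginkgo comes before Elm.

yes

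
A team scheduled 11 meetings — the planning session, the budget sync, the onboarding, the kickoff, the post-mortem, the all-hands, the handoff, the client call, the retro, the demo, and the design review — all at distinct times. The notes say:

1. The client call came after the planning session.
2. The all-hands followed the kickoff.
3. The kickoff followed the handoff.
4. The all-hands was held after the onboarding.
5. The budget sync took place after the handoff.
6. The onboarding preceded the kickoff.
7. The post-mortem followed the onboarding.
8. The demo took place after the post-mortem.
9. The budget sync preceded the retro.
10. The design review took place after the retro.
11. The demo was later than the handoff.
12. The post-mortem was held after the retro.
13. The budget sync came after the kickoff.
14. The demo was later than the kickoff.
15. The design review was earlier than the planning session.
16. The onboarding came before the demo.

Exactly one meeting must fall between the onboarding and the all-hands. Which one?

Tracing the constraints gives the onboarding → the kickoff → the all-hands, so the kickoff sits after the onboarding and before the all-hands.
No other meeting is forced both after the onboarding and before the all-hands.

the kickoff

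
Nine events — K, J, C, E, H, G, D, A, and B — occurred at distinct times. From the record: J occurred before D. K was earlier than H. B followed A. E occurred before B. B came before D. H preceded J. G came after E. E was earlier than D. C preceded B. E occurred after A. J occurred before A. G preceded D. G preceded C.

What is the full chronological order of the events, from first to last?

K, H, J, A, E, G, C, B, D

The constraints fix every adjacent pair, so only one ordering works:
K → H → J → A → E → G → C → B → D.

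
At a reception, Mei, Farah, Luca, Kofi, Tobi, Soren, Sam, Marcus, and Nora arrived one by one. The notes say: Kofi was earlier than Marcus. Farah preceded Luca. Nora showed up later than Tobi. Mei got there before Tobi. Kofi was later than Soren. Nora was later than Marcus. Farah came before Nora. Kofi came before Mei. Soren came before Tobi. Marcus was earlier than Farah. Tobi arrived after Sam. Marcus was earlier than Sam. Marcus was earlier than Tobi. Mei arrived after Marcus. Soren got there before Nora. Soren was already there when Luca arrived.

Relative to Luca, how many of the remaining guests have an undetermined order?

Forced before Luca: Farah, Kofi, Marcus, and Soren.
That leaves Mei, Nora, Sam, and Tobi with no forced order relative to Luca — 4.

4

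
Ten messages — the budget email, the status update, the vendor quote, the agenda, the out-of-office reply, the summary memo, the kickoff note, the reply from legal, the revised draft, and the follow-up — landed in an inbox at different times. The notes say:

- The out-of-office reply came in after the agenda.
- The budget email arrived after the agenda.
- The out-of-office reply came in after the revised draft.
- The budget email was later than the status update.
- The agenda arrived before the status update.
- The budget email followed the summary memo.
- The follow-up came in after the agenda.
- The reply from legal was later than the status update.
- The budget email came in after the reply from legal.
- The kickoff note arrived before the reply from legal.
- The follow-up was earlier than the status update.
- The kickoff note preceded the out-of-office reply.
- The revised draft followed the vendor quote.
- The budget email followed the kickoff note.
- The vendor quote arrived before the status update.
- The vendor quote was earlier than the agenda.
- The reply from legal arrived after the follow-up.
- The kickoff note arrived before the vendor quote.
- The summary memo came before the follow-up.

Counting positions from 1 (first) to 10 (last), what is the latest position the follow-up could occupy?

7

The follow-up must come before the budget email, the reply from legal, and the status update — 3 messages forced after it.
Everything else can be placed before the follow-up in some valid order, so the follow-up can sit as late as position 10 − 3 = 7.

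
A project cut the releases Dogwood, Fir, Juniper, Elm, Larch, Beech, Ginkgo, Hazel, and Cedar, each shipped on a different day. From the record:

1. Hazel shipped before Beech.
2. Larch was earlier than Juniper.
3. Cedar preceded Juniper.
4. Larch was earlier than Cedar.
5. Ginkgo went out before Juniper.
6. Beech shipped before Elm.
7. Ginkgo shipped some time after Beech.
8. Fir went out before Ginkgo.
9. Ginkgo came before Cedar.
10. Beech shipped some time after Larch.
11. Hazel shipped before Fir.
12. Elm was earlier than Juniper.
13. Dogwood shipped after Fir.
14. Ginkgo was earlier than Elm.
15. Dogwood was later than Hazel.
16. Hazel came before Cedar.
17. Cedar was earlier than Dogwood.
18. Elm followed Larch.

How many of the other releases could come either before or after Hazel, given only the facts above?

Forced after Hazel: Beech, Cedar, Dogwood, Elm, Fir, Ginkgo, and Juniper.
That leaves Larch with no forced order relative to Hazel — 1.

1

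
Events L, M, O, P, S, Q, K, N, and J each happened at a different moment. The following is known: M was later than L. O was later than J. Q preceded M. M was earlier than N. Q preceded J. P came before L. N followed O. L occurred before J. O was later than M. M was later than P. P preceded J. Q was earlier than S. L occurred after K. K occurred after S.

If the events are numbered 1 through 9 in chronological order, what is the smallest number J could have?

K, L, P, Q, and S must all come before J — 5 forced predecessors.
Nothing else is forced ahead of J, so its earliest slot is position 5 + 1 = 6.

6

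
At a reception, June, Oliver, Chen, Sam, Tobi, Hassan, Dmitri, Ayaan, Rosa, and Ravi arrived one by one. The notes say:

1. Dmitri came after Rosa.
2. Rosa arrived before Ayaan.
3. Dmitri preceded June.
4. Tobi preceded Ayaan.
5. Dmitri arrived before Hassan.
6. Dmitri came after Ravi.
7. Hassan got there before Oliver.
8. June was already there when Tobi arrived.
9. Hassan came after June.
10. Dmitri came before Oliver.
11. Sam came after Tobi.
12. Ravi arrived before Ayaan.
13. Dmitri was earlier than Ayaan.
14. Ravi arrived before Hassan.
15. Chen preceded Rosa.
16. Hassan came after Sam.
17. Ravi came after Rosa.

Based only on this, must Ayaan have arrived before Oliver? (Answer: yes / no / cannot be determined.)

cannot be determined

No chain of stated constraints runs from Ayaan to Oliver, and none runs from Oliver to Ayaan either.
So the relative order of Ayaan and Oliver is not fixed by the given facts.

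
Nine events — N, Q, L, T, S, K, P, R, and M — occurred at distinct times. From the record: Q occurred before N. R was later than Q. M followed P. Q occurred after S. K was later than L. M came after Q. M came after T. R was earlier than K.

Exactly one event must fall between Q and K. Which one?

Tracing the constraints gives Q → R → K, so R sits after Q and before K.
No other event is forced both after Q and before K.

R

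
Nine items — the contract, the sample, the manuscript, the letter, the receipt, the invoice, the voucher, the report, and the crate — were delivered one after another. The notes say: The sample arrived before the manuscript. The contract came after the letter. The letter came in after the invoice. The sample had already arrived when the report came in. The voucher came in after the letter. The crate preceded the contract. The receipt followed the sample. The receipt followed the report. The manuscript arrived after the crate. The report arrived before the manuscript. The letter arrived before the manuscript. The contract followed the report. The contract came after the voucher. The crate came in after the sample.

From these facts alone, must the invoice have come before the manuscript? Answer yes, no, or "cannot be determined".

yes

Chain the constraints: the invoice → the letter → the manuscript. Each link is directly stated, so the invoice comes before the manuscript.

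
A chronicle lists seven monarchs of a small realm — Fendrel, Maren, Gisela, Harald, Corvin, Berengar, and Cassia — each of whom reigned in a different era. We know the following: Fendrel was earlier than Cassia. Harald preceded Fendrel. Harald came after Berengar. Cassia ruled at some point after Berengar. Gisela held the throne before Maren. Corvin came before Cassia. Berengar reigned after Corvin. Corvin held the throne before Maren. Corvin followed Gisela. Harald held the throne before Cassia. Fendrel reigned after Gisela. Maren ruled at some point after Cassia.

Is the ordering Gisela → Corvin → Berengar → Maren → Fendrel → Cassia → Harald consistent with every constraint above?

The constraints require Harald before Cassia, but in the proposed sequence Cassia appears ahead of Harald. That one violation is enough.

no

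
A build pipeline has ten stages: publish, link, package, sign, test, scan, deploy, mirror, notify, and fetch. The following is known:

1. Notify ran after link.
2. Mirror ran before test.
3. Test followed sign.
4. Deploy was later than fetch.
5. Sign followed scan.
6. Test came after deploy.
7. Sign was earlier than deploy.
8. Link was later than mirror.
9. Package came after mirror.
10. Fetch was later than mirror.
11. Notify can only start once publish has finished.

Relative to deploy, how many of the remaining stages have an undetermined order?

Forced before deploy: fetch, mirror, scan, and sign; forced after deploy: test.
That leaves link, notify, package, and publish with no forced order relative to deploy — 4.

4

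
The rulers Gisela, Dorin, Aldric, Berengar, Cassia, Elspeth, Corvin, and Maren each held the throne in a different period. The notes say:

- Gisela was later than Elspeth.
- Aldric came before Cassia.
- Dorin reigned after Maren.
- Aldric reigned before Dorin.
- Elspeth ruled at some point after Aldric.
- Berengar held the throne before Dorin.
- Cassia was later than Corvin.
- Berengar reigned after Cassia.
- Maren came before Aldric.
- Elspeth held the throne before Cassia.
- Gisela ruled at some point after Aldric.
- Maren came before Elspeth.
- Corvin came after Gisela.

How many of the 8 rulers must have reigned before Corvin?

4

Directly stated before Corvin: Gisela.
Aldric reaches Corvin via Aldric → Gisela → Corvin.
Elspeth reaches Corvin via Elspeth → Gisela → Corvin.
Maren reaches Corvin via Maren → Aldric → Gisela → Corvin.
No chain forces Berengar (or any of the others) ahead of Corvin.
That's Aldric, Elspeth, Gisela, and Maren — 4 in all.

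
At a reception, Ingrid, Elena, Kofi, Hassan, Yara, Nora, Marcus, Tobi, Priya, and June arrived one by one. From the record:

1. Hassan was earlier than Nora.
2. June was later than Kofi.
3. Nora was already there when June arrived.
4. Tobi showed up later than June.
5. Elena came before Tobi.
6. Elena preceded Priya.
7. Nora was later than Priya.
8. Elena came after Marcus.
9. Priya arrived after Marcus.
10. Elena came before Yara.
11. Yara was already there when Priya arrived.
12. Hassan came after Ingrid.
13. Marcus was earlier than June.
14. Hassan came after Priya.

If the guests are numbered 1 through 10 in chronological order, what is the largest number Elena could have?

Elena must come before Hassan, June, Nora, Priya, Tobi, and Yara — 6 guests forced after them.
Everything else can be placed before Elena in some valid order, so Elena can sit as late as position 10 − 6 = 4.

4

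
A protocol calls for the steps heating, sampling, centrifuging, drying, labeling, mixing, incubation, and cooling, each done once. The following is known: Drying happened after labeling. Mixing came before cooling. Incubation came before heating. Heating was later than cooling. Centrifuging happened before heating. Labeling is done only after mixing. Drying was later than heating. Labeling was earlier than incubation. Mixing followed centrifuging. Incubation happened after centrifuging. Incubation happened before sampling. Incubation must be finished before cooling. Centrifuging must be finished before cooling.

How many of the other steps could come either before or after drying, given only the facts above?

Forced before drying: centrifuging, cooling, heating, incubation, labeling, and mixing.
That leaves sampling with no forced order relative to drying — 1.

1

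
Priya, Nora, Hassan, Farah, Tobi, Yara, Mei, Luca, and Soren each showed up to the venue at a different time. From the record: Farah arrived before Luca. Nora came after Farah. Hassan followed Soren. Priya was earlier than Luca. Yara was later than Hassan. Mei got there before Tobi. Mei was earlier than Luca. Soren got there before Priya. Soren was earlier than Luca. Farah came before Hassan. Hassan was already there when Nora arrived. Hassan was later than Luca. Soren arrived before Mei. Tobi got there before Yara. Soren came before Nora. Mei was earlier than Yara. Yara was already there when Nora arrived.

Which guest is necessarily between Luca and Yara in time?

Hassan

Tracing the constraints gives Luca → Hassan → Yara, so Hassan sits after Luca and before Yara.
No other guest is forced both after Luca and before Yara.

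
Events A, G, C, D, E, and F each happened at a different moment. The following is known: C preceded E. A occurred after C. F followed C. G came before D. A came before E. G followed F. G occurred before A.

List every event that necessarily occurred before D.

Directly stated before D: G.
C reaches D via C → F → G → D.
F reaches D via F → G → D.
No chain forces E (or any of the others) ahead of D.

C, F, G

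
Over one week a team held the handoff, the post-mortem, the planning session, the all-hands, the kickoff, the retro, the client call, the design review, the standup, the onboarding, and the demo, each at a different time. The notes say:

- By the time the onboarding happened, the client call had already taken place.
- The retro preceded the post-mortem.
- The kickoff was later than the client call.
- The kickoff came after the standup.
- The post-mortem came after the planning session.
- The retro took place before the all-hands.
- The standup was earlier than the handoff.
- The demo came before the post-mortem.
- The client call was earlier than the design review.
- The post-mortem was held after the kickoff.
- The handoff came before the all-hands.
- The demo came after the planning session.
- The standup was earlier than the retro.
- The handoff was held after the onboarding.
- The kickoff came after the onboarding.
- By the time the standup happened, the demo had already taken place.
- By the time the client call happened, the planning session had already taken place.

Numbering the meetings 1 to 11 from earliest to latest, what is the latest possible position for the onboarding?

7

The onboarding must come before the all-hands, the handoff, the kickoff, and the post-mortem — 4 meetings forced after it.
Everything else can be placed before the onboarding in some valid order, so the onboarding can sit as late as position 11 − 4 = 7.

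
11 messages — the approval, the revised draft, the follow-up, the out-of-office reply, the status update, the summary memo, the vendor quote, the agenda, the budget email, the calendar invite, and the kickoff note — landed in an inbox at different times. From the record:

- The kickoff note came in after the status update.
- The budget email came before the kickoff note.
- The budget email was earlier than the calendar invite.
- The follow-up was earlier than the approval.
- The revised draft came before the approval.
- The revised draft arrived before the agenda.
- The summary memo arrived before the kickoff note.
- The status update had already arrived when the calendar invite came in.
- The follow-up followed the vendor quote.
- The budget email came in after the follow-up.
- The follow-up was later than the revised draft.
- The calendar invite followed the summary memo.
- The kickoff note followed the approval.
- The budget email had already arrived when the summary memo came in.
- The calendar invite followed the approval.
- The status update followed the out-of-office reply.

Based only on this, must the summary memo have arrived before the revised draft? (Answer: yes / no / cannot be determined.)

Tracing the constraints gives the revised draft → the follow-up → the budget email → the summary memo, so the revised draft must come before the summary memo.
That means the summary memo cannot be before the revised draft.

no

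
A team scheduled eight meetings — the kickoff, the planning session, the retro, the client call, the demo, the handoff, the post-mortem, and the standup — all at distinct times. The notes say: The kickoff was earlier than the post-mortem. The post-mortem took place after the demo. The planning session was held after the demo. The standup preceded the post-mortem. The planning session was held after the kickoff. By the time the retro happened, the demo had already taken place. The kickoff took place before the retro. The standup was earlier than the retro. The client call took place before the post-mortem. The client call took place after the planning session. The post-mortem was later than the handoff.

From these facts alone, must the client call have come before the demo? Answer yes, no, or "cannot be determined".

Tracing the constraints gives the demo → the planning session → the client call, so the demo must come before the client call.
That means the client call cannot be before the demo.

no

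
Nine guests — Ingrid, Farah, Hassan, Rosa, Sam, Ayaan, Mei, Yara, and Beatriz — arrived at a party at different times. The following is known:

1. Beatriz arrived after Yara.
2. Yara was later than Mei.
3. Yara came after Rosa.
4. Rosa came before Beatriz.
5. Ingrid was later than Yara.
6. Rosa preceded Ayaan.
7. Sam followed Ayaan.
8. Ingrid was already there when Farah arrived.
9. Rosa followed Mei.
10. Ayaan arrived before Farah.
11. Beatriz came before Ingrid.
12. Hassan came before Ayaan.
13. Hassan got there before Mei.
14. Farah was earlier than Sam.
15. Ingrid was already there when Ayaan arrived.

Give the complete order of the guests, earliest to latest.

The constraints fix every adjacent pair, so only one ordering works:
Hassan → Mei → Rosa → Yara → Beatriz → Ingrid → Ayaan → Farah → Sam.

Hassan, Mei, Rosa, Yara, Beatriz, Ingrid, Ayaan, Farah, Sam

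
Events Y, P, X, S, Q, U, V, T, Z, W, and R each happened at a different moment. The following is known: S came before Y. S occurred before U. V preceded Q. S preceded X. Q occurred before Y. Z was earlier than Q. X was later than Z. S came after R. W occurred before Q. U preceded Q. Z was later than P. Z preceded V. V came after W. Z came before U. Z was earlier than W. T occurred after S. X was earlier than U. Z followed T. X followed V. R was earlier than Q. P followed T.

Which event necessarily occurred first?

R has a chain of constraints placing it before every other event, so R must be first.

R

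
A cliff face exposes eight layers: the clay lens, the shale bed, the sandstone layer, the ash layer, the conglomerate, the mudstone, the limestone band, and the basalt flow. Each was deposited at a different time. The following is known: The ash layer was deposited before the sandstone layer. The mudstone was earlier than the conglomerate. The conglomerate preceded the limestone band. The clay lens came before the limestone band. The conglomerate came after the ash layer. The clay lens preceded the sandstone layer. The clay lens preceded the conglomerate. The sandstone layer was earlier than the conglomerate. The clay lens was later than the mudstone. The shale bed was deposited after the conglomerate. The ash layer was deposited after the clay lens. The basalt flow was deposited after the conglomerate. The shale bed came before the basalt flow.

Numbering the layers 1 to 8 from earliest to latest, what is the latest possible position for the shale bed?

The shale bed must come before the basalt flow — 1 layer forced after it.
Everything else can be placed before the shale bed in some valid order, so the shale bed can sit as late as position 8 − 1 = 7.

7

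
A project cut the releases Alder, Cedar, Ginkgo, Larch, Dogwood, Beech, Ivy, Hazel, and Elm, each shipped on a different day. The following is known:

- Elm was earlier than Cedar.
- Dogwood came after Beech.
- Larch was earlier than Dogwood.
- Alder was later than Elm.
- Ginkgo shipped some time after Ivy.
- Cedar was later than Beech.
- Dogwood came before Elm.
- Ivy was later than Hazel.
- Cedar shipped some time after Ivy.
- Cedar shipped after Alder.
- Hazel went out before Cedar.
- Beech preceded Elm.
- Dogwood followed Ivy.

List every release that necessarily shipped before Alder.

Beech, Dogwood, Elm, Hazel, Ivy, Larch

Directly stated before Alder: Elm.
Beech reaches Alder via Beech → Elm → Alder.
Dogwood reaches Alder via Dogwood → Elm → Alder.
Hazel reaches Alder via Hazel → Ivy → Dogwood → Elm → Alder.
Likewise Ivy and Larch each reach Alder by chaining the stated constraints.
No chain forces Cedar (or any of the others) ahead of Alder.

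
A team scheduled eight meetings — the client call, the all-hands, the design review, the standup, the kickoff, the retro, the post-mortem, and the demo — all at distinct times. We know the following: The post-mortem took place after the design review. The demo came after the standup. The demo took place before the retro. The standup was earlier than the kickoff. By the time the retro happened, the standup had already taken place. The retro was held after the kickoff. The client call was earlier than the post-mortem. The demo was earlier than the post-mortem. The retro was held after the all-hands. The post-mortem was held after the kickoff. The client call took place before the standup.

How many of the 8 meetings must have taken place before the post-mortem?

5

Directly stated before the post-mortem: the client call, the demo, the design review, and the kickoff.
The standup reaches the post-mortem via the standup → the demo → the post-mortem.
No chain forces the all-hands (or any of the others) ahead of the post-mortem.
That's the client call, the demo, the design review, the kickoff, and the standup — 5 in all.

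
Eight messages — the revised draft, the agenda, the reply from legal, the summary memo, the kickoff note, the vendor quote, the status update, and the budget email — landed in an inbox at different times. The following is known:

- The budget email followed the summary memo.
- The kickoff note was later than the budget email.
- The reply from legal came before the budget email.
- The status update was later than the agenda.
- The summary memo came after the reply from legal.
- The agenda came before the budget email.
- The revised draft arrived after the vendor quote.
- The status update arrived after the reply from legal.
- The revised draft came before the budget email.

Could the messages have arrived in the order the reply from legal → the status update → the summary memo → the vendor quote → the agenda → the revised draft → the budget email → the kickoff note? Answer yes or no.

The constraints require the agenda before the status update, but in the proposed sequence the status update appears ahead of the agenda. That one violation is enough.

no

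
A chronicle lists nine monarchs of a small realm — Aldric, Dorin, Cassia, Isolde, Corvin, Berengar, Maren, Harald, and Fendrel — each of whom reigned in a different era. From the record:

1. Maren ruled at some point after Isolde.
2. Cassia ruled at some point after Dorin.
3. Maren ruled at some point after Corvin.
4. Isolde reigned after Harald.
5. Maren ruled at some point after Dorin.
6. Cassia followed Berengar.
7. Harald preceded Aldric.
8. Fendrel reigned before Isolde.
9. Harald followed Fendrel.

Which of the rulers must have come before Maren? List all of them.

Directly stated before Maren: Corvin, Dorin, and Isolde.
Fendrel reaches Maren via Fendrel → Isolde → Maren.
Harald reaches Maren via Harald → Isolde → Maren.

Corvin, Dorin, Fendrel, Harald, Isolde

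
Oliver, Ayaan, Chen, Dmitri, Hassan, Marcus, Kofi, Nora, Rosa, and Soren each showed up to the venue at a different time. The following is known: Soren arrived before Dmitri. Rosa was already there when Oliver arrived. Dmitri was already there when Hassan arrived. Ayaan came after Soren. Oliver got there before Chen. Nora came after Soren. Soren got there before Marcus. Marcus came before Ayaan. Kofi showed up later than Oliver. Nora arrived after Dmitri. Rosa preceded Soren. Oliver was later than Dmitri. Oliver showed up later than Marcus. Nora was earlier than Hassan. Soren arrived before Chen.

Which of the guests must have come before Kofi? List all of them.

Dmitri, Marcus, Oliver, Rosa, Soren

Directly stated before Kofi: Oliver.
Dmitri reaches Kofi via Dmitri → Oliver → Kofi.
Marcus reaches Kofi via Marcus → Oliver → Kofi.
Rosa reaches Kofi via Rosa → Oliver → Kofi.
Likewise Soren reaches Kofi by chaining the stated constraints.
No chain forces Hassan (or any of the others) ahead of Kofi.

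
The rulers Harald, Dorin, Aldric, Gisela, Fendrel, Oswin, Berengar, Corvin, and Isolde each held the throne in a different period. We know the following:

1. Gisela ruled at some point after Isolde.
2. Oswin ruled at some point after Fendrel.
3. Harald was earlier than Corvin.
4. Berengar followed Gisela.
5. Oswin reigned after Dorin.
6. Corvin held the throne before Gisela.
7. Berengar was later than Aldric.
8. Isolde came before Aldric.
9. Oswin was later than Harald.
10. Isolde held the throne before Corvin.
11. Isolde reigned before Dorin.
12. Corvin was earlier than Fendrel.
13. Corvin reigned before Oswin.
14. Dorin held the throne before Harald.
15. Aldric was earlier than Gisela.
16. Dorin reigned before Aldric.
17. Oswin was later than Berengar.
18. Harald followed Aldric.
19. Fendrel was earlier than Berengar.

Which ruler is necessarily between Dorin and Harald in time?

Aldric

Tracing the constraints gives Dorin → Aldric → Harald, so Aldric sits after Dorin and before Harald.
No other ruler is forced both after Dorin and before Harald.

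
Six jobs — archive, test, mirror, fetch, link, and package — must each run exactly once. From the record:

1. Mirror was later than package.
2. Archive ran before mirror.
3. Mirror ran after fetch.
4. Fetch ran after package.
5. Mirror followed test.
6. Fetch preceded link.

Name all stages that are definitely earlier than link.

fetch, package

Directly stated before link: fetch.
Package reaches link via package → fetch → link.
No chain forces archive (or any of the others) ahead of link.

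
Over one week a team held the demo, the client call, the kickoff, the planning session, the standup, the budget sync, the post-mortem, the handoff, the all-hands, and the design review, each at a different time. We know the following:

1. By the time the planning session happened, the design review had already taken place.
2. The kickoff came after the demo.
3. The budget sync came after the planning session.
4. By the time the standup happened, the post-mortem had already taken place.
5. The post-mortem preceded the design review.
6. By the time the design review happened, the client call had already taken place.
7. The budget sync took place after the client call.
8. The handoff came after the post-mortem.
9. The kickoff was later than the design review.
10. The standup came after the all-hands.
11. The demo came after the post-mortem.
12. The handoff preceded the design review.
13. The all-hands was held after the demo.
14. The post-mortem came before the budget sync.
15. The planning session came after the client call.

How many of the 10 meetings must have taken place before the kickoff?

Directly stated before the kickoff: the demo and the design review.
The client call reaches the kickoff via the client call → the design review → the kickoff.
The handoff reaches the kickoff via the handoff → the design review → the kickoff.
The post-mortem reaches the kickoff via the post-mortem → the demo → the kickoff.
No chain forces the budget sync (or any of the others) ahead of the kickoff.
That's the client call, the demo, the design review, the handoff, and the post-mortem — 5 in all.

5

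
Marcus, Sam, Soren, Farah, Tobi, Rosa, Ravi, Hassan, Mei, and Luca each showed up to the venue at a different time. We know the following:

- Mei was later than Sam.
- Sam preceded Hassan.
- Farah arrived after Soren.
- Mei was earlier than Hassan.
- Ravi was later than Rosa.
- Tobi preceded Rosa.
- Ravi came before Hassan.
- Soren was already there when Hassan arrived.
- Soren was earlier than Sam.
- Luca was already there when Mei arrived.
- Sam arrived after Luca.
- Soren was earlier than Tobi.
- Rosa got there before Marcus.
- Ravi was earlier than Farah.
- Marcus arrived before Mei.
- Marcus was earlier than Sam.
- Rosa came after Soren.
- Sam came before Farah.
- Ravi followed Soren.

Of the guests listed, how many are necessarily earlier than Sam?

Directly stated before Sam: Luca, Marcus, and Soren.
Rosa reaches Sam via Rosa → Marcus → Sam.
Tobi reaches Sam via Tobi → Rosa → Marcus → Sam.
No chain forces Mei (or any of the others) ahead of Sam.
That's Luca, Marcus, Rosa, Soren, and Tobi — 5 in all.

5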